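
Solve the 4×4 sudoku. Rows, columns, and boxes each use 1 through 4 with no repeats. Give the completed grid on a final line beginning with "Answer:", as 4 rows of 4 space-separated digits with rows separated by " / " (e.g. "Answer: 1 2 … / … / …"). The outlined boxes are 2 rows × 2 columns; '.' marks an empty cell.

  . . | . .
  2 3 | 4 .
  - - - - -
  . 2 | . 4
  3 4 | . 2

Step 1. [r1c2∈{1}] nothing but 1 survives at r1c2. So r1c2=1.
Step 2. [r3c3∈{1,3}] across row 3, 3 lands solely at r3c3 ⇒ r3c3=3.
Step 3. [r4c3∈{1}] nothing but 1 survives at r4c3, so r4c3=1.
Step 4. [r3c1∈{1}] r3c1's peers cover all but 1. So r3c1=1.
Step 5. [r1c3∈{2}] r1c3's peers cover all but 2. So r1c3=2.
Step 6. [r2c4∈{1}] r2c4's peers cover all but 1, so r2c4=1.
Step 7. [r1c4∈{3}] r1c4's peers cover all but 3, so r1c4=3.
Step 8. [r1c1∈{4}] only 4 remains possible at r1c1 ⇒ r1c1=4.

Answer: 4 1 2 3 / 2 3 4 1 / 1 2 3 4 / 3 4 1 2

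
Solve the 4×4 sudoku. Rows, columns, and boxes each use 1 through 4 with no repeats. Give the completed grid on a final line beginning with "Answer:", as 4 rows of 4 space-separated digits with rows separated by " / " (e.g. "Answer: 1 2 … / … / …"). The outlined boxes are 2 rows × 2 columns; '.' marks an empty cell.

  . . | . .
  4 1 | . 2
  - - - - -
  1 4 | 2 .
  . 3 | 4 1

Step 1. [r1c1∈{2,3}] col 1 places 3 nowhere but r1c1. So r1c1=3.
Step 2. [r1c2∈{2}] only 2 remains possible at r1c2 ⇒ r1c2=2.
Step 3. [r4c1∈{2}] r4c1's peers cover all but 2. So r4c1=2.
Step 4. [r1c3∈{1}] r1c3 has the single candidate 1, so r1c3=1.
Step 5. [r2c3∈{3}] nothing but 3 survives at r2c3, so r2c3=3.
Step 6. [r1c4∈{4}] r1c4 has the single candidate 4. So r1c4=4.
Step 7. [r3c4∈{3}] r3c4's peers cover all but 3. So r3c4=3.

Answer: 3 2 1 4 / 4 1 3 2 / 1 4 2 3 / 2 3 4 1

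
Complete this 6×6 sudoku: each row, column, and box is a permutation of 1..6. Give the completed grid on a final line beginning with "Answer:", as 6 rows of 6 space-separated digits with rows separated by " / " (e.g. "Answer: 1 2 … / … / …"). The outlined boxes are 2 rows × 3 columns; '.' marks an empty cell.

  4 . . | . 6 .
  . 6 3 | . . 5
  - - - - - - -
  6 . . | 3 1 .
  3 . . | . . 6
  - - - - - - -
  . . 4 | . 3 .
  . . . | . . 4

Step 1. [r3c6∈{2}] nothing but 2 survives at r3c6 ⇒ r3c6=2.
Step 2. [r3c3∈{5}] nothing but 5 survives at r3c3. So r3c3=5.
Step 3. [r5c6∈{1}] r5c6 is down to just 1, so r5c6=1.
Step 4. [r1c2∈{1,2,5}] row 1 places 5 nowhere but r1c2. So r1c2=5.
Step 5. [r5c2∈{2}] nothing but 2 survives at r5c2. So r5c2=2.
Step 6. [r2c1∈{1,2}] r2c1 is the only open cell in col 1 admitting 2. So r2c1=2.
Step 7. [r1c3∈{1}] r1c3 has the single candidate 1, so r1c3=1.
Step 8. [r5c1∈{5}] r5c1 is down to just 5, so r5c1=5.
Step 9. [r6c5∈{2,5}] r6c5 is the only open cell in col 5 admitting 2 ⇒ r6c5=2.
Step 10. [r2c5∈{4}] r2c5 has the single candidate 4. So r2c5=4.
Step 11. [r4c4∈{4,5}] 4 has one home in col 4: r4c4 ⇒ r4c4=4.
Step 12. [r6c2∈{1,3}] across row 6, 3 lands solely at r6c2. So r6c2=3.
Step 13. [r6c3∈{6}] r6c3's peers cover all but 6, so r6c3=6.
Step 14. [r6c4∈{5}] r6c4 is down to just 5. So r6c4=5.
Step 15. [r2c4∈{1}] only 1 remains possible at r2c4. So r2c4=1.
Step 16. [r4c2∈{1}] r4c2 has the single candidate 1 ⇒ r4c2=1.
Step 17. [r3c2∈{4}] only 4 remains possible at r3c2. So r3c2=4.
Step 18. [r1c4∈{2}] r1c4 is down to just 2, so r1c4=2.
Step 19. [r5c4∈{6}] r5c4 has the single candidate 6, so r5c4=6.
Step 20. [r1c6∈{3}] only 3 remains possible at r1c6, so r1c6=3.
Step 21. [r6c1∈{1}] r6c1 is down to just 1, so r6c1=1.
Step 22. [r4c5∈{5}] r4c5's peers cover all but 5. So r4c5=5.
Step 23. [r4c3∈{2}] r4c3's peers cover all but 2 ⇒ r4c3=2.

Answer: 4 5 1 2 6 3 / 2 6 3 1 4 5 / 6 4 5 3 1 2 / 3 1 2 4 5 6 / 5 2 4 6 3 1 / 1 3 6 5 2 4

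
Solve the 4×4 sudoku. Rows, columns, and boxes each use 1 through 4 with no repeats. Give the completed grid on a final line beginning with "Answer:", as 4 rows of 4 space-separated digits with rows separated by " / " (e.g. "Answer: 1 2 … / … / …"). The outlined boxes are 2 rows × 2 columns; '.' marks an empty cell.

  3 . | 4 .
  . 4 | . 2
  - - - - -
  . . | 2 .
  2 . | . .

Step 1. [r1c4∈{1}] r1c4 is down to just 1. So r1c4=1.
Step 2. [r4c4∈{3,4}] 4 has one home in row 4: r4c4, so r4c4=4.
Step 3. [r3c4∈{3}] r3c4's peers cover all but 3, so r3c4=3.
Step 4. [r3c2∈{1}] nothing but 1 survives at r3c2 ⇒ r3c2=1.
Step 5. [r4c2∈{3}] r4c2 is down to just 3 ⇒ r4c2=3.
Step 6. [r3c1∈{4}] only 4 remains possible at r3c1. So r3c1=4.
Step 7. [r4c3∈{1}] r4c3 has the single candidate 1. So r4c3=1.
Step 8. [r2c1∈{1}] r2c1's peers cover all but 1. So r2c1=1.
Step 9. [r2c3∈{3}] nothing but 3 survives at r2c3, so r2c3=3.
Step 10. [r1c2∈{2}] nothing but 2 survives at r1c2, so r1c2=2.

Answer: 3 2 4 1 / 1 4 3 2 / 4 1 2 3 / 2 3 1 4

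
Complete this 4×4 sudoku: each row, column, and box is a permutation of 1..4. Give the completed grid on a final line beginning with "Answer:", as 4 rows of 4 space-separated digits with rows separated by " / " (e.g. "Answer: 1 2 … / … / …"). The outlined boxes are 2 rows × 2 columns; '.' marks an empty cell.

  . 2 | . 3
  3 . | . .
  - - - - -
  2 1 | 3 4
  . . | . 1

Step 1. [r2c3∈{1,2,4}] 1 has one home in row 2: r2c3, so r2c3=1.
Step 2. [r4c1∈{4}] only 4 remains possible at r4c1 ⇒ r4c1=4.
Step 3. [r4c3∈{2}] only 2 remains possible at r4c3 ⇒ r4c3=2.
Step 4. [r4c2∈{3}] r4c2's peers cover all but 3, so r4c2=3.
Step 5. [r1c1∈{1}] only 1 remains possible at r1c1. So r1c1=1.
Step 6. [r2c2∈{4}] r2c2's peers cover all but 4, so r2c2=4.
Step 7. [r1c3∈{4}] only 4 remains possible at r1c3, so r1c3=4.
Step 8. [r2c4∈{2}] r2c4's peers cover all but 2, so r2c4=2.

Answer: 1 2 4 3 / 3 4 1 2 / 2 1 3 4 / 4 3 2 1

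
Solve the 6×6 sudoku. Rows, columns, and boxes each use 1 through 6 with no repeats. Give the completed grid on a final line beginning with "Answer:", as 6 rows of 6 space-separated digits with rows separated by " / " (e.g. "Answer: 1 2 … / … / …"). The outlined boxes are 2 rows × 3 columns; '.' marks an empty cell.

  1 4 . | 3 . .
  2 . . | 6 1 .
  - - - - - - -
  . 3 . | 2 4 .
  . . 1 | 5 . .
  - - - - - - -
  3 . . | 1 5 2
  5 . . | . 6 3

Step 1. [r3c1∈{6}] r3c1 has the single candidate 6 ⇒ r3c1=6.
Step 2. [r2c2∈{5}] only 5 remains possible at r2c2 ⇒ r2c2=5.
Step 3. [r6c3∈{2,4}] across col 3, 2 lands solely at r6c3. So r6c3=2.
Step 4. [r5c3∈{4,6}] 4 has one home in row 5: r5c3 ⇒ r5c3=4.
Step 5. [r6c2∈{1}] r6c2 has the single candidate 1 ⇒ r6c2=1.
Step 6. [r2c6∈{4}] r2c6 is down to just 4. So r2c6=4.
Step 7. [r4c1∈{4}] r4c1's peers cover all but 4 ⇒ r4c1=4.
Step 8. [r6c4∈{4}] r6c4 has the single candidate 4. So r6c4=4.
Step 9. [r3c3∈{5}] r3c3 is down to just 5. So r3c3=5.
Step 10. [r3c6∈{1}] r3c6 is down to just 1. So r3c6=1.
Step 11. [r1c6∈{5}] nothing but 5 survives at r1c6. So r1c6=5.
Step 12. [r4c6∈{6}] only 6 remains possible at r4c6, so r4c6=6.
Step 13. [r4c5∈{3}] nothing but 3 survives at r4c5. So r4c5=3.
Step 14. [r1c3∈{6}] r1c3 has the single candidate 6, so r1c3=6.
Step 15. [r4c2∈{2}] r4c2's peers cover all but 2, so r4c2=2.
Step 16. [r2c3∈{3}] nothing but 3 survives at r2c3. So r2c3=3.
Step 17. [r1c5∈{2}] r1c5 is down to just 2, so r1c5=2.
Step 18. [r5c2∈{6}] nothing but 6 survives at r5c2. So r5c2=6.

Answer: 1 4 6 3 2 5 / 2 5 3 6 1 4 / 6 3 5 2 4 1 / 4 2 1 5 3 6 / 3 6 4 1 5 2 / 5 1 2 4 6 3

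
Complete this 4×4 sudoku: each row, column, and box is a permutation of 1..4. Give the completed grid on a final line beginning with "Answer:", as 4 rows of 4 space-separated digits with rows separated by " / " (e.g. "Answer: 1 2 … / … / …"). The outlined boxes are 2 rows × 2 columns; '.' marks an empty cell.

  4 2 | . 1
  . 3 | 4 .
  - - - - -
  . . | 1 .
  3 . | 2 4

Step 1. [r3c2∈{4}] nothing but 4 survives at r3c2. So r3c2=4.
Step 2. [r2c1∈{1}] only 1 remains possible at r2c1. So r2c1=1.
Step 3. [r1c3∈{3}] nothing but 3 survives at r1c3. So r1c3=3.
Step 4. [r4c2∈{1}] r4c2 is down to just 1, so r4c2=1.
Step 5. [r3c4∈{3}] only 3 remains possible at r3c4 ⇒ r3c4=3.
Step 6. [r3c1∈{2}] only 2 remains possible at r3c1. So r3c1=2.
Step 7. [r2c4∈{2}] nothing but 2 survives at r2c4 ⇒ r2c4=2.

Answer: 4 2 3 1 / 1 3 4 2 / 2 4 1 3 / 3 1 2 4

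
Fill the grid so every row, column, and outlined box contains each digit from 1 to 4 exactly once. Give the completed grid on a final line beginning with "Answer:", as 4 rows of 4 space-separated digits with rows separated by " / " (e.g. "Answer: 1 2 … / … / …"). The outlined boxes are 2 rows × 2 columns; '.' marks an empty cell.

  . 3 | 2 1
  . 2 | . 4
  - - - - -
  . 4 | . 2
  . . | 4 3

Step 1. [r4c2∈{1}] only 1 remains possible at r4c2 ⇒ r4c2=1.
Step 2. [r2c3∈{3}] r2c3 is down to just 3. So r2c3=3.
Step 3. [r3c1∈{3}] r3c1 is down to just 3. So r3c1=3.
Step 4. [r2c1∈{1}] nothing but 1 survives at r2c1, so r2c1=1.
Step 5. [r4c1∈{2}] r4c1 is down to just 2, so r4c1=2.
Step 6. [r3c3∈{1}] nothing but 1 survives at r3c3, so r3c3=1.
Step 7. [r1c1∈{4}] only 4 remains possible at r1c1, so r1c1=4.

Answer: 4 3 2 1 / 1 2 3 4 / 3 4 1 2 / 2 1 4 3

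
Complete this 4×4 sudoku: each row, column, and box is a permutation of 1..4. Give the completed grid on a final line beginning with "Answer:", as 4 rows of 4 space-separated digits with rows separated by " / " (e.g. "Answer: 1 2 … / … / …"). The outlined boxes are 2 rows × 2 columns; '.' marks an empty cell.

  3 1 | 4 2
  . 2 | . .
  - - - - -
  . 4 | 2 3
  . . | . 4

Step 1. [r4c3∈{1}] only 1 remains possible at r4c3, so r4c3=1.
Step 2. [r4c2∈{3}] r4c2 is down to just 3 ⇒ r4c2=3.
Step 3. [r2c4∈{1}] r2c4 has the single candidate 1 ⇒ r2c4=1.
Step 4. [r2c1∈{4}] r2c1 has the single candidate 4 ⇒ r2c1=4.
Step 5. [r2c3∈{3}] r2c3's peers cover all but 3. So r2c3=3.
Step 6. [r3c1∈{1}] r3c1 is down to just 1, so r3c1=1.
Step 7. [r4c1∈{2}] r4c1 has the single candidate 2 ⇒ r4c1=2.

Answer: 3 1 4 2 / 4 2 3 1 / 1 4 2 3 / 2 3 1 4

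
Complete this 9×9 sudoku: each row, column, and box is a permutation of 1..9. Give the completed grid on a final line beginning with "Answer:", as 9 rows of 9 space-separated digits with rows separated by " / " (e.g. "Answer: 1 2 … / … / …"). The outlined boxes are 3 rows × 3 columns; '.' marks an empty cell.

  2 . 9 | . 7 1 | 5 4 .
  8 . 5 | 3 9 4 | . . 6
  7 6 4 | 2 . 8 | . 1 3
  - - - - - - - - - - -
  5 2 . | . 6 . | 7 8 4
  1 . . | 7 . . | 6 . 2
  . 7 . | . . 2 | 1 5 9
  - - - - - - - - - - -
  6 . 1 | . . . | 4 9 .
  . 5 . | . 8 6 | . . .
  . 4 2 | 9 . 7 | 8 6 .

Step 1. [r4c3∈{3}] r4c3 is down to just 3 ⇒ r4c3=3.
Step 2. [r6c5∈{3,4}] row 6 places 3 nowhere but r6c5 ⇒ r6c5=3.
Step 3. [r7c4∈{5}] r7c4's peers cover all but 5, so r7c4=5.
Step 4. [r8c7∈{2,3}] across col 7, 3 lands solely at r8c7 ⇒ r8c7=3.
Step 5. [r5c6∈{5,9}] 5 has one home in col 6: r5c6. So r5c6=5.
Step 6. [r6c4∈{4,8}] r6c4 is the only open cell in col 4 admitting 8, so r6c4=8.
Step 7. [r8c8∈{2,7}] across row 8, 2 lands solely at r8c8. So r8c8=2.
Step 8. [r7c2∈{3,8}] in row 7, 8 fits only at r7c2. So r7c2=8.
Step 9. [r9c5∈{1}] r9c5's peers cover all but 1 ⇒ r9c5=1.
Step 10. [r8c3∈{7}] r8c3 is down to just 7. So r8c3=7.
Step 11. [r1c2∈{3}] only 3 remains possible at r1c2 ⇒ r1c2=3.
Step 12. [r5c8∈{3}] nothing but 3 survives at r5c8 ⇒ r5c8=3.
Step 13. [r2c2∈{1}] r2c2 has the single candidate 1. So r2c2=1.
Step 14. [r6c1∈{4}] nothing but 4 survives at r6c1. So r6c1=4.
Step 15. [r2c7∈{2}] r2c7 has the single candidate 2. So r2c7=2.
Step 16. [r4c4∈{1}] r4c4 has the single candidate 1, so r4c4=1.
Step 17. [r7c6∈{3}] only 3 remains possible at r7c6 ⇒ r7c6=3.
Step 18. [r1c4∈{6}] r1c4 has the single candidate 6. So r1c4=6.
Step 19. [r8c4∈{4}] nothing but 4 survives at r8c4, so r8c4=4.
Step 20. [r6c3∈{6}] only 6 remains possible at r6c3, so r6c3=6.
Step 21. [r3c5∈{5}] r3c5 has the single candidate 5. So r3c5=5.
Step 22. [r2c8∈{7}] r2c8 has the single candidate 7, so r2c8=7.
Step 23. [r1c9∈{8}] nothing but 8 survives at r1c9 ⇒ r1c9=8.
Step 24. [r7c5∈{2}] nothing but 2 survives at r7c5 ⇒ r7c5=2.
Step 25. [r5c2∈{9}] r5c2 is down to just 9 ⇒ r5c2=9.
Step 26. [r9c1∈{3}] only 3 remains possible at r9c1, so r9c1=3.
Step 27. [r5c5∈{4}] nothing but 4 survives at r5c5, so r5c5=4.
Step 28. [r7c9∈{7}] r7c9 has the single candidate 7, so r7c9=7.
Step 29. [r4c6∈{9}] only 9 remains possible at r4c6 ⇒ r4c6=9.
Step 30. [r3c7∈{9}] r3c7 has the single candidate 9 ⇒ r3c7=9.
Step 31. [r8c9∈{1}] r8c9 has the single candidate 1 ⇒ r8c9=1.
Step 32. [r5c3∈{8}] r5c3 is down to just 8 ⇒ r5c3=8.
Step 33. [r9c9∈{5}] only 5 remains possible at r9c9 ⇒ r9c9=5.
Step 34. [r8c1∈{9}] r8c1 is down to just 9 ⇒ r8c1=9.

Answer: 2 3 9 6 7 1 5 4 8 / 8 1 5 3 9 4 2 7 6 / 7 6 4 2 5 8 9 1 3 / 5 2 3 1 6 9 7 8 4 / 1 9 8 7 4 5 6 3 2 / 4 7 6 8 3 2 1 5 9 / 6 8 1 5 2 3 4 9 7 / 9 5 7 4 8 6 3 2 1 / 3 4 2 9 1 7 8 6 5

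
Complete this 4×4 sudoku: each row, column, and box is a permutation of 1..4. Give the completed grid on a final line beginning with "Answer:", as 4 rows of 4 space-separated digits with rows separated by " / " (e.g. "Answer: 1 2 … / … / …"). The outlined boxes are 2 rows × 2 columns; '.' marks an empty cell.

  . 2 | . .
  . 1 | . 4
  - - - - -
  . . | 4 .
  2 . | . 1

Step 1. [r4c3∈{3}] r4c3 is down to just 3, so r4c3=3.
Step 2. [r2c1∈{3}] r2c1 is down to just 3 ⇒ r2c1=3.
Step 3. [r1c4∈{3}] r1c4's peers cover all but 3 ⇒ r1c4=3.
Step 4. [r1c1∈{4}] r1c1 is down to just 4. So r1c1=4.
Step 5. [r4c2∈{4}] only 4 remains possible at r4c2. So r4c2=4.
Step 6. [r3c1∈{1}] r3c1's peers cover all but 1 ⇒ r3c1=1.
Step 7. [r2c3∈{2}] r2c3's peers cover all but 2, so r2c3=2.
Step 8. [r3c4∈{2}] r3c4 is down to just 2 ⇒ r3c4=2.
Step 9. [r3c2∈{3}] r3c2's peers cover all but 3 ⇒ r3c2=3.
Step 10. [r1c3∈{1}] only 1 remains possible at r1c3, so r1c3=1.

Answer: 4 2 1 3 / 3 1 2 4 / 1 3 4 2 / 2 4 3 1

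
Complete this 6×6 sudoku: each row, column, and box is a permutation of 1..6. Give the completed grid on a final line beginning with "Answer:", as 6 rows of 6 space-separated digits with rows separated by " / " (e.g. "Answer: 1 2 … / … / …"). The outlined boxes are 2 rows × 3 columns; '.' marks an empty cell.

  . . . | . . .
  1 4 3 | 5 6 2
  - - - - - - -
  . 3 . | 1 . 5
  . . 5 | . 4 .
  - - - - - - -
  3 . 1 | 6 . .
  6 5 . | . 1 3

Step 1. [r4c1∈{2}] r4c1 has the single candidate 2 ⇒ r4c1=2.
Step 2. [r5c2∈{2}] r5c2's peers cover all but 2 ⇒ r5c2=2.
Step 3. [r3c3∈{4,6}] across row 3, 6 lands solely at r3c3. So r3c3=6.
Step 4. [r5c6∈{4}] nothing but 4 survives at r5c6, so r5c6=4.
Step 5. [r4c4∈{3}] r4c4 has the single candidate 3, so r4c4=3.
Step 6. [r5c5∈{5}] r5c5's peers cover all but 5. So r5c5=5.
Step 7. [r1c2∈{6}] r1c2's peers cover all but 6, so r1c2=6.
Step 8. [r6c4∈{2}] only 2 remains possible at r6c4, so r6c4=2.
Step 9. [r1c4∈{4}] r1c4 is down to just 4. So r1c4=4.
Step 10. [r3c5∈{2}] r3c5's peers cover all but 2, so r3c5=2.
Step 11. [r6c3∈{4}] nothing but 4 survives at r6c3. So r6c3=4.
Step 12. [r3c1∈{4}] r3c1 has the single candidate 4, so r3c1=4.
Step 13. [r1c6∈{1}] r1c6 has the single candidate 1. So r1c6=1.
Step 14. [r1c1∈{5}] only 5 remains possible at r1c1 ⇒ r1c1=5.
Step 15. [r4c6∈{6}] r4c6 has the single candidate 6 ⇒ r4c6=6.
Step 16. [r1c5∈{3}] only 3 remains possible at r1c5. So r1c5=3.
Step 17. [r4c2∈{1}] only 1 remains possible at r4c2, so r4c2=1.
Step 18. [r1c3∈{2}] r1c3 is down to just 2, so r1c3=2.

Answer: 5 6 2 4 3 1 / 1 4 3 5 6 2 / 4 3 6 1 2 5 / 2 1 5 3 4 6 / 3 2 1 6 5 4 / 6 5 4 2 1 3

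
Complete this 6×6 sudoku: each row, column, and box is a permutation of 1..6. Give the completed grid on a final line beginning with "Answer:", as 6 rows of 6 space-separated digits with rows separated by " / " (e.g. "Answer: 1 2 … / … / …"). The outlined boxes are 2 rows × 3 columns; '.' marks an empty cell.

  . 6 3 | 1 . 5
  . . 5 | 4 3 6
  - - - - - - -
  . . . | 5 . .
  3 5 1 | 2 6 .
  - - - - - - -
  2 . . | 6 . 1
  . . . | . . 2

Step 1. [r5c3∈{4}] r5c3 has the single candidate 4 ⇒ r5c3=4.
Step 2. [r3c2∈{2,4}] 4 has one home in col 2: r3c2 ⇒ r3c2=4.
Step 3. [r6c1∈{1,5,6}] r6c1 is the only open cell in col 1 admitting 5 ⇒ r6c1=5.
Step 4. [r6c2∈{1,3}] across row 6, 1 lands solely at r6c2 ⇒ r6c2=1.
Step 5. [r3c3∈{2,6}] row 3 places 2 nowhere but r3c3, so r3c3=2.
Step 6. [r3c1∈{6}] r3c1 is down to just 6. So r3c1=6.
Step 7. [r6c5∈{4}] nothing but 4 survives at r6c5 ⇒ r6c5=4.
Step 8. [r5c2∈{3}] r5c2 is down to just 3. So r5c2=3.
Step 9. [r3c6∈{3}] nothing but 3 survives at r3c6, so r3c6=3.
Step 10. [r5c5∈{5}] r5c5 has the single candidate 5 ⇒ r5c5=5.
Step 11. [r4c6∈{4}] r4c6 is down to just 4, so r4c6=4.
Step 12. [r6c4∈{3}] nothing but 3 survives at r6c4. So r6c4=3.
Step 13. [r2c2∈{2}] nothing but 2 survives at r2c2. So r2c2=2.
Step 14. [r6c3∈{6}] only 6 remains possible at r6c3, so r6c3=6.
Step 15. [r2c1∈{1}] only 1 remains possible at r2c1, so r2c1=1.
Step 16. [r1c5∈{2}] only 2 remains possible at r1c5 ⇒ r1c5=2.
Step 17. [r3c5∈{1}] only 1 remains possible at r3c5. So r3c5=1.
Step 18. [r1c1∈{4}] only 4 remains possible at r1c1 ⇒ r1c1=4.

Answer: 4 6 3 1 2 5 / 1 2 5 4 3 6 / 6 4 2 5 1 3 / 3 5 1 2 6 4 / 2 3 4 6 5 1 / 5 1 6 3 4 2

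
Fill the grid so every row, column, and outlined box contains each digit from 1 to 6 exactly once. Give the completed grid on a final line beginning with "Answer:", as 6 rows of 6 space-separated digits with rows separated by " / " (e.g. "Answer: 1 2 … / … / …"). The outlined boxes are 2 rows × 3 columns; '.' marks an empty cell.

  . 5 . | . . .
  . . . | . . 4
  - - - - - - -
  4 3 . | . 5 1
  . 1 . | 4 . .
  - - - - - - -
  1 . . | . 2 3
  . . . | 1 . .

Step 1. [r1c3∈{1,2,3,4,6}] 4 has one home in row 1: r1c3, so r1c3=4.
Step 2. [r6c6∈{5,6}] across col 6, 5 lands solely at r6c6, so r6c6=5.
Step 3. [r5c4∈{6}] nothing but 6 survives at r5c4. So r5c4=6.
Step 4. [r3c3∈{2,6}] across row 3, 6 lands solely at r3c3 ⇒ r3c3=6.
Step 5. [r2c3∈{1,2,3}] across col 3, 1 lands solely at r2c3. So r2c3=1.
Step 6. [r4c5∈{3,6}] in row 4, 3 fits only at r4c5, so r4c5=3.
Step 7. [r2c5∈{6}] only 6 remains possible at r2c5 ⇒ r2c5=6.
Step 8. [r1c6∈{2}] r1c6 has the single candidate 2. So r1c6=2.
Step 9. [r6c2∈{2,4,6}] col 2 places 6 nowhere but r6c2. So r6c2=6.
Step 10. [r1c4∈{3}] r1c4's peers cover all but 3 ⇒ r1c4=3.
Step 11. [r2c1∈{2,3}] in row 2, 3 fits only at r2c1 ⇒ r2c1=3.
Step 12. [r4c1∈{2,5}] in col 1, 5 fits only at r4c1. So r4c1=5.
Step 13. [r6c3∈{2,3}] 3 has one home in row 6: r6c3, so r6c3=3.
Step 14. [r2c4∈{5}] nothing but 5 survives at r2c4, so r2c4=5.
Step 15. [r2c2∈{2}] r2c2 is down to just 2. So r2c2=2.
Step 16. [r6c5∈{4}] r6c5 has the single candidate 4. So r6c5=4.
Step 17. [r4c6∈{6}] r4c6's peers cover all but 6 ⇒ r4c6=6.
Step 18. [r1c5∈{1}] r1c5's peers cover all but 1, so r1c5=1.
Step 19. [r6c1∈{2}] r6c1 has the single candidate 2 ⇒ r6c1=2.
Step 20. [r5c2∈{4}] r5c2 has the single candidate 4 ⇒ r5c2=4.
Step 21. [r1c1∈{6}] r1c1 is down to just 6, so r1c1=6.
Step 22. [r3c4∈{2}] only 2 remains possible at r3c4 ⇒ r3c4=2.
Step 23. [r4c3∈{2}] nothing but 2 survives at r4c3. So r4c3=2.
Step 24. [r5c3∈{5}] only 5 remains possible at r5c3. So r5c3=5.

Answer: 6 5 4 3 1 2 / 3 2 1 5 6 4 / 4 3 6 2 5 1 / 5 1 2 4 3 6 / 1 4 5 6 2 3 / 2 6 3 1 4 5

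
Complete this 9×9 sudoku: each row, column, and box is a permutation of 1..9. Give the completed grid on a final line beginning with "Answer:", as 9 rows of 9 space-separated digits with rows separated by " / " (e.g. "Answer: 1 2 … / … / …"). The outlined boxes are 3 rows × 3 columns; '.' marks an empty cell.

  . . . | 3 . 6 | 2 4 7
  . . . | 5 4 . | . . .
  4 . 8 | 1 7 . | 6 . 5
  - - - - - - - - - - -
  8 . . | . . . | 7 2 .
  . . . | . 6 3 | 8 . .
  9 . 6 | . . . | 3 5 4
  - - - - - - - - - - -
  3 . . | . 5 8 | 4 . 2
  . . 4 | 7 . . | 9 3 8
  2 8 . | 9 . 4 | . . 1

Step 1. [r3c8∈{9}] r3c8 has the single candidate 9, so r3c8=9.
Step 2. [r3c6∈{2}] nothing but 2 survives at r3c6. So r3c6=2.
Step 3. [r8c6∈{1}] only 1 remains possible at r8c6 ⇒ r8c6=1.
Step 4. [r5c8∈{1}] r5c8's peers cover all but 1, so r5c8=1.
Step 5. [r2c6∈{9}] r2c6 has the single candidate 9, so r2c6=9.
Step 6. [r2c7∈{1}] nothing but 1 survives at r2c7. So r2c7=1.
Step 7. [r1c1∈{1,5}] col 1 places 1 nowhere but r1c1, so r1c1=1.
Step 8. [r3c2∈{3}] nothing but 3 survives at r3c2 ⇒ r3c2=3.
Step 9. [r4c5∈{1,9}] across col 5, 9 lands solely at r4c5 ⇒ r4c5=9.
Step 10. [r6c5∈{1,2,8}] 1 has one home in col 5: r6c5, so r6c5=1.
Step 11. [r4c6∈{5}] r4c6's peers cover all but 5 ⇒ r4c6=5.
Step 12. [r4c4∈{4}] only 4 remains possible at r4c4. So r4c4=4.
Step 13. [r5c2∈{2,4,5,7}] r5c2 is the only open cell in row 5 admitting 4. So r5c2=4.
Step 14. [r9c8∈{6,7}] 6 has one home in row 9: r9c8. So r9c8=6.
Step 15. [r9c3∈{5,7}] row 9 places 7 nowhere but r9c3, so r9c3=7.
Step 16. [r5c1∈{5,7}] r5c1 is the only open cell in row 5 admitting 7 ⇒ r5c1=7.
Step 17. [r6c2∈{2}] nothing but 2 survives at r6c2, so r6c2=2.
Step 18. [r8c1∈{5,6}] across col 1, 5 lands solely at r8c1. So r8c1=5.
Step 19. [r8c2∈{6}] r8c2's peers cover all but 6, so r8c2=6.
Step 20. [r1c2∈{5,9}] 5 has one home in col 2: r1c2 ⇒ r1c2=5.
Step 21. [r7c2∈{1,9}] across col 2, 9 lands solely at r7c2. So r7c2=9.
Step 22. [r7c3∈{1}] r7c3 has the single candidate 1 ⇒ r7c3=1.
Step 23. [r1c3∈{9}] only 9 remains possible at r1c3 ⇒ r1c3=9.
Step 24. [r2c9∈{3}] r2c9's peers cover all but 3, so r2c9=3.
Step 25. [r9c5∈{3}] r9c5 is down to just 3 ⇒ r9c5=3.
Step 26. [r7c8∈{7}] r7c8 is down to just 7 ⇒ r7c8=7.
Step 27. [r2c8∈{8}] r2c8 is down to just 8. So r2c8=8.
Step 28. [r5c3∈{5}] r5c3 is down to just 5, so r5c3=5.
Step 29. [r1c5∈{8}] r1c5's peers cover all but 8. So r1c5=8.
Step 30. [r4c3∈{3}] only 3 remains possible at r4c3 ⇒ r4c3=3.
Step 31. [r5c9∈{9}] nothing but 9 survives at r5c9 ⇒ r5c9=9.
Step 32. [r6c4∈{8}] only 8 remains possible at r6c4. So r6c4=8.
Step 33. [r6c6∈{7}] r6c6 has the single candidate 7 ⇒ r6c6=7.
Step 34. [r8c5∈{2}] r8c5 has the single candidate 2, so r8c5=2.
Step 35. [r4c2∈{1}] r4c2 is down to just 1, so r4c2=1.
Step 36. [r9c7∈{5}] nothing but 5 survives at r9c7, so r9c7=5.
Step 37. [r2c2∈{7}] r2c2's peers cover all but 7. So r2c2=7.
Step 38. [r7c4∈{6}] nothing but 6 survives at r7c4 ⇒ r7c4=6.
Step 39. [r2c3∈{2}] r2c3's peers cover all but 2 ⇒ r2c3=2.
Step 40. [r2c1∈{6}] r2c1's peers cover all but 6 ⇒ r2c1=6.
Step 41. [r5c4∈{2}] nothing but 2 survives at r5c4 ⇒ r5c4=2.
Step 42. [r4c9∈{6}] r4c9 has the single candidate 6, so r4c9=6.

Answer: 1 5 9 3 8 6 2 4 7 / 6 7 2 5 4 9 1 8 3 / 4 3 8 1 7 2 6 9 5 / 8 1 3 4 9 5 7 2 6 / 7 4 5 2 6 3 8 1 9 / 9 2 6 8 1 7 3 5 4 / 3 9 1 6 5 8 4 7 2 / 5 6 4 7 2 1 9 3 8 / 2 8 7 9 3 4 5 6 1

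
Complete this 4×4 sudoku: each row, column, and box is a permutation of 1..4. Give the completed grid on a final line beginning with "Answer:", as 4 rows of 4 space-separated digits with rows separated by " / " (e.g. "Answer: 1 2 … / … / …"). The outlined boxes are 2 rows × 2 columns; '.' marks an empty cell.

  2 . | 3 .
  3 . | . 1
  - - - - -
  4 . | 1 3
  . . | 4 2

Step 1. [r1c2∈{1,4}] across row 1, 1 lands solely at r1c2. So r1c2=1.
Step 2. [r2c3∈{2}] r2c3 has the single candidate 2 ⇒ r2c3=2.
Step 3. [r1c4∈{4}] nothing but 4 survives at r1c4 ⇒ r1c4=4.
Step 4. [r4c1∈{1}] r4c1 has the single candidate 1 ⇒ r4c1=1.
Step 5. [r4c2∈{3}] nothing but 3 survives at r4c2, so r4c2=3.
Step 6. [r2c2∈{4}] r2c2 has the single candidate 4, so r2c2=4.
Step 7. [r3c2∈{2}] r3c2's peers cover all but 2. So r3c2=2.

Answer: 2 1 3 4 / 3 4 2 1 / 4 2 1 3 / 1 3 4 2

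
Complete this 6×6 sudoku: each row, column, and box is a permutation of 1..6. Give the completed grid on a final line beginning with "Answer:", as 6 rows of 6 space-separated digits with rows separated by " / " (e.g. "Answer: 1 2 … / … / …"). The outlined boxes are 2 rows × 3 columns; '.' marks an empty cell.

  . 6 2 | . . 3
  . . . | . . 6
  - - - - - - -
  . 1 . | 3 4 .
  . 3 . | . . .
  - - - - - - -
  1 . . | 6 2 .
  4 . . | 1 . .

Step 1. [r1c1∈{5}] r1c1's peers cover all but 5 ⇒ r1c1=5.
Step 2. [r6c6∈{5}] nothing but 5 survives at r6c6. So r6c6=5.
Step 3. [r4c5∈{1,5,6}] in col 5, 6 fits only at r4c5, so r4c5=6.
Step 4. [r2c4∈{2,4,5}] in row 2, 2 fits only at r2c4 ⇒ r2c4=2.
Step 5. [r5c3∈{3,5}] across row 5, 3 lands solely at r5c3. So r5c3=3.
Step 6. [r4c1∈{2}] r4c1 is down to just 2, so r4c1=2.
Step 7. [r2c3∈{1,4}] r2c3 is the only open cell in col 3 admitting 1 ⇒ r2c3=1.
Step 8. [r3c3∈{5,6}] in row 3, 5 fits only at r3c3 ⇒ r3c3=5.
Step 9. [r5c2∈{5}] r5c2 is down to just 5 ⇒ r5c2=5.
Step 10. [r2c5∈{5}] nothing but 5 survives at r2c5 ⇒ r2c5=5.
Step 11. [r3c1∈{6}] only 6 remains possible at r3c1 ⇒ r3c1=6.
Step 12. [r6c3∈{6}] nothing but 6 survives at r6c3 ⇒ r6c3=6.
Step 13. [r6c5∈{3}] r6c5 has the single candidate 3 ⇒ r6c5=3.
Step 14. [r1c5∈{1}] r1c5's peers cover all but 1, so r1c5=1.
Step 15. [r2c1∈{3}] r2c1 is down to just 3 ⇒ r2c1=3.
Step 16. [r1c4∈{4}] r1c4 is down to just 4, so r1c4=4.
Step 17. [r4c3∈{4}] r4c3's peers cover all but 4 ⇒ r4c3=4.
Step 18. [r6c2∈{2}] nothing but 2 survives at r6c2. So r6c2=2.
Step 19. [r3c6∈{2}] r3c6 is down to just 2, so r3c6=2.
Step 20. [r4c4∈{5}] r4c4's peers cover all but 5. So r4c4=5.
Step 21. [r5c6∈{4}] only 4 remains possible at r5c6. So r5c6=4.
Step 22. [r4c6∈{1}] r4c6 has the single candidate 1 ⇒ r4c6=1.
Step 23. [r2c2∈{4}] only 4 remains possible at r2c2 ⇒ r2c2=4.

Answer: 5 6 2 4 1 3 / 3 4 1 2 5 6 / 6 1 5 3 4 2 / 2 3 4 5 6 1 / 1 5 3 6 2 4 / 4 2 6 1 3 5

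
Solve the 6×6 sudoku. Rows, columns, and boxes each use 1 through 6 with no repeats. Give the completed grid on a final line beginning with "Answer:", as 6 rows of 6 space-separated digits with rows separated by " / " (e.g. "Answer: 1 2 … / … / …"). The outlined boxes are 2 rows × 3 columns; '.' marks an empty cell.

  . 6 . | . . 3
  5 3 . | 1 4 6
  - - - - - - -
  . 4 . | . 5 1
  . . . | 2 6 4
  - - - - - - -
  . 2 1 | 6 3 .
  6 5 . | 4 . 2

Step 1. [r2c3∈{2}] r2c3 has the single candidate 2, so r2c3=2.
Step 2. [r1c1∈{1,4}] r1c1 is the only open cell in row 1 admitting 1, so r1c1=1.
Step 3. [r4c1∈{3}] r4c1 has the single candidate 3 ⇒ r4c1=3.
Step 4. [r3c4∈{3}] nothing but 3 survives at r3c4, so r3c4=3.
Step 5. [r5c1∈{4}] nothing but 4 survives at r5c1 ⇒ r5c1=4.
Step 6. [r4c2∈{1}] r4c2's peers cover all but 1, so r4c2=1.
Step 7. [r5c6∈{5}] only 5 remains possible at r5c6. So r5c6=5.
Step 8. [r1c4∈{5}] only 5 remains possible at r1c4. So r1c4=5.
Step 9. [r4c3∈{5}] r4c3 is down to just 5. So r4c3=5.
Step 10. [r3c1∈{2}] r3c1's peers cover all but 2 ⇒ r3c1=2.
Step 11. [r3c3∈{6}] nothing but 6 survives at r3c3, so r3c3=6.
Step 12. [r1c3∈{4}] r1c3 has the single candidate 4, so r1c3=4.
Step 13. [r6c5∈{1}] r6c5 is down to just 1, so r6c5=1.
Step 14. [r1c5∈{2}] r1c5 has the single candidate 2 ⇒ r1c5=2.
Step 15. [r6c3∈{3}] r6c3 has the single candidate 3, so r6c3=3.

Answer: 1 6 4 5 2 3 / 5 3 2 1 4 6 / 2 4 6 3 5 1 / 3 1 5 2 6 4 / 4 2 1 6 3 5 / 6 5 3 4 1 2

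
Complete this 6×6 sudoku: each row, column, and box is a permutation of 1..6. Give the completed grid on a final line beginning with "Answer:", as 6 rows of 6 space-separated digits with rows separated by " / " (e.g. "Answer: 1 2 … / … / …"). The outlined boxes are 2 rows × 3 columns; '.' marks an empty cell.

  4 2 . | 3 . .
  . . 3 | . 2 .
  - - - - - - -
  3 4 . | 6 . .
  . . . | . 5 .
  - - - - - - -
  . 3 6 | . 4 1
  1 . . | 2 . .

Step 1. [r6c2∈{5}] nothing but 5 survives at r6c2, so r6c2=5.
Step 2. [r2c1∈{5,6}] col 1 places 5 nowhere but r2c1. So r2c1=5.
Step 3. [r1c3∈{1}] r1c3 is down to just 1, so r1c3=1.
Step 4. [r1c5∈{6}] r1c5 has the single candidate 6. So r1c5=6.
Step 5. [r4c6∈{2,3,4}] across row 4, 3 lands solely at r4c6 ⇒ r4c6=3.
Step 6. [r4c3∈{2}] r4c3's peers cover all but 2, so r4c3=2.
Step 7. [r4c2∈{1,6}] across col 2, 1 lands solely at r4c2, so r4c2=1.
Step 8. [r2c6∈{4}] only 4 remains possible at r2c6. So r2c6=4.
Step 9. [r2c2∈{6}] r2c2 has the single candidate 6, so r2c2=6.
Step 10. [r5c1∈{2}] only 2 remains possible at r5c1, so r5c1=2.
Step 11. [r4c4∈{4}] only 4 remains possible at r4c4 ⇒ r4c4=4.
Step 12. [r6c5∈{3}] r6c5's peers cover all but 3. So r6c5=3.
Step 13. [r6c3∈{4}] only 4 remains possible at r6c3 ⇒ r6c3=4.
Step 14. [r3c3∈{5}] only 5 remains possible at r3c3, so r3c3=5.
Step 15. [r4c1∈{6}] only 6 remains possible at r4c1, so r4c1=6.
Step 16. [r3c6∈{2}] r3c6's peers cover all but 2, so r3c6=2.
Step 17. [r6c6∈{6}] r6c6's peers cover all but 6, so r6c6=6.
Step 18. [r3c5∈{1}] only 1 remains possible at r3c5. So r3c5=1.
Step 19. [r5c4∈{5}] nothing but 5 survives at r5c4 ⇒ r5c4=5.
Step 20. [r2c4∈{1}] r2c4 is down to just 1. So r2c4=1.
Step 21. [r1c6∈{5}] only 5 remains possible at r1c6 ⇒ r1c6=5.

Answer: 4 2 1 3 6 5 / 5 6 3 1 2 4 / 3 4 5 6 1 2 / 6 1 2 4 5 3 / 2 3 6 5 4 1 / 1 5 4 2 3 6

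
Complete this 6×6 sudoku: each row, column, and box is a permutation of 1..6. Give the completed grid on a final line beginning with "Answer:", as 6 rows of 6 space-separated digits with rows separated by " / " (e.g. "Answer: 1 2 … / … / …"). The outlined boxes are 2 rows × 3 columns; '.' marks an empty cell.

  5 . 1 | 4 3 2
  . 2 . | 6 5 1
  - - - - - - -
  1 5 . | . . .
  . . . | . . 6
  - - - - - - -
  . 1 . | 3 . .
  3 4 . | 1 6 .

Step 1. [r5c5∈{2,4}] 2 has one home in box 6: r5c5, so r5c5=2.
Step 2. [r3c3∈{2,3,4,6}] in row 3, 6 fits only at r3c3 ⇒ r3c3=6.
Step 3. [r4c1∈{2,4}] r4c1 is the only open cell in col 1 admitting 2, so r4c1=2.
Step 4. [r4c3∈{3,4}] r4c3 is the only open cell in box 3 admitting 4, so r4c3=4.
Step 5. [r5c6∈{4,5}] r5c6 is the only open cell in row 5 admitting 4, so r5c6=4.
Step 6. [r5c3∈{5}] only 5 remains possible at r5c3 ⇒ r5c3=5.
Step 7. [r3c4∈{2}] r3c4 is down to just 2. So r3c4=2.
Step 8. [r2c1∈{4}] r2c1 has the single candidate 4 ⇒ r2c1=4.
Step 9. [r3c5∈{4}] r3c5 has the single candidate 4 ⇒ r3c5=4.
Step 10. [r2c3∈{3}] r2c3 is down to just 3 ⇒ r2c3=3.
Step 11. [r3c6∈{3}] r3c6 is down to just 3 ⇒ r3c6=3.
Step 12. [r1c2∈{6}] r1c2 has the single candidate 6 ⇒ r1c2=6.
Step 13. [r4c2∈{3}] only 3 remains possible at r4c2, so r4c2=3.
Step 14. [r6c6∈{5}] r6c6 is down to just 5 ⇒ r6c6=5.
Step 15. [r6c3∈{2}] nothing but 2 survives at r6c3. So r6c3=2.
Step 16. [r5c1∈{6}] r5c1 has the single candidate 6 ⇒ r5c1=6.
Step 17. [r4c4∈{5}] only 5 remains possible at r4c4. So r4c4=5.
Step 18. [r4c5∈{1}] r4c5 has the single candidate 1. So r4c5=1.

Answer: 5 6 1 4 3 2 / 4 2 3 6 5 1 / 1 5 6 2 4 3 / 2 3 4 5 1 6 / 6 1 5 3 2 4 / 3 4 2 1 6 5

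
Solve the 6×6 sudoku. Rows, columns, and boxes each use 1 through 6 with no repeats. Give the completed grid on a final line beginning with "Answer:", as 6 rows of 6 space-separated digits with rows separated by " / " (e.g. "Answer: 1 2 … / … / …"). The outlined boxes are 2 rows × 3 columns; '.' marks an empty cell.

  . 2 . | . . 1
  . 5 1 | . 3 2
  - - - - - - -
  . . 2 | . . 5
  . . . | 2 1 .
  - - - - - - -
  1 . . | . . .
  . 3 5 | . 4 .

Step 1. [r3c5∈{6}] nothing but 6 survives at r3c5, so r3c5=6.
Step 2. [r4c6∈{3,4}] col 6 places 4 nowhere but r4c6. So r4c6=4.
Step 3. [r6c6∈{6}] r6c6's peers cover all but 6 ⇒ r6c6=6.
Step 4. [r4c2∈{6}] only 6 remains possible at r4c2, so r4c2=6.
Step 5. [r4c3∈{3}] only 3 remains possible at r4c3. So r4c3=3.
Step 6. [r3c1∈{4}] r3c1's peers cover all but 4 ⇒ r3c1=4.
Step 7. [r2c1∈{6}] r2c1's peers cover all but 6 ⇒ r2c1=6.
Step 8. [r1c5∈{5}] r1c5 has the single candidate 5. So r1c5=5.
Step 9. [r1c3∈{4}] r1c3 is down to just 4 ⇒ r1c3=4.
Step 10. [r5c4∈{3,5}] in row 5, 5 fits only at r5c4 ⇒ r5c4=5.
Step 11. [r5c2∈{4}] r5c2 is down to just 4. So r5c2=4.
Step 12. [r3c4∈{3}] nothing but 3 survives at r3c4. So r3c4=3.
Step 13. [r4c1∈{5}] only 5 remains possible at r4c1, so r4c1=5.
Step 14. [r2c4∈{4}] r2c4 has the single candidate 4, so r2c4=4.
Step 15. [r6c1∈{2}] r6c1 has the single candidate 2. So r6c1=2.
Step 16. [r1c1∈{3}] only 3 remains possible at r1c1. So r1c1=3.
Step 17. [r1c4∈{6}] r1c4 has the single candidate 6. So r1c4=6.
Step 18. [r6c4∈{1}] r6c4 is down to just 1 ⇒ r6c4=1.
Step 19. [r5c3∈{6}] r5c3 has the single candidate 6, so r5c3=6.
Step 20. [r5c5∈{2}] only 2 remains possible at r5c5. So r5c5=2.
Step 21. [r3c2∈{1}] r3c2's peers cover all but 1, so r3c2=1.
Step 22. [r5c6∈{3}] r5c6 is down to just 3. So r5c6=3.

Answer: 3 2 4 6 5 1 / 6 5 1 4 3 2 / 4 1 2 3 6 5 / 5 6 3 2 1 4 / 1 4 6 5 2 3 / 2 3 5 1 4 6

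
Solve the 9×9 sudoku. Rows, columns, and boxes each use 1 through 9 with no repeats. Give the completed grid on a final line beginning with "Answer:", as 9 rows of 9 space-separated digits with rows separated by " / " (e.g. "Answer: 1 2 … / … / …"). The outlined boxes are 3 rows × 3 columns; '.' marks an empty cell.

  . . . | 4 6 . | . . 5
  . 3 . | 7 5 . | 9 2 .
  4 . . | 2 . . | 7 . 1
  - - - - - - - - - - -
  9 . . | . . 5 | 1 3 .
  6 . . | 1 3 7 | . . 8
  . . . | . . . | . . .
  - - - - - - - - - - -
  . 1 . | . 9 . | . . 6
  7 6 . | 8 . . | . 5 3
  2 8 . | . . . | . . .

Step 1. [r9c7∈{4}] r9c7's peers cover all but 4. So r9c7=4.
Step 2. [r3c5∈{8}] r3c5's peers cover all but 8. So r3c5=8.
Step 3. [r4c3∈{2,4,7,8}] row 4 places 8 nowhere but r4c3 ⇒ r4c3=8.
Step 4. [r6c7∈{2,5,6}] col 7 places 6 nowhere but r6c7 ⇒ r6c7=6.
Step 5. [r2c6∈{1}] r2c6 has the single candidate 1, so r2c6=1.
Step 6. [r8c3∈{4,9}] in row 8, 9 fits only at r8c3. So r8c3=9.
Step 7. [r7c3∈{3,4,5}] in box 7, 4 fits only at r7c3. So r7c3=4.
Step 8. [r8c7∈{2}] r8c7's peers cover all but 2. So r8c7=2.
Step 9. [r7c8∈{7,8}] 7 has one home in row 7: r7c8 ⇒ r7c8=7.
Step 10. [r3c6∈{3,9}] 3 has one home in row 3: r3c6. So r3c6=3.
Step 11. [r5c8∈{4,9}] in row 5, 9 fits only at r5c8, so r5c8=9.
Step 12. [r6c8∈{4}] r6c8 is down to just 4 ⇒ r6c8=4.
Step 13. [r6c5∈{2}] nothing but 2 survives at r6c5. So r6c5=2.
Step 14. [r6c9∈{7}] r6c9 is down to just 7, so r6c9=7.
Step 15. [r6c2∈{5}] r6c2's peers cover all but 5. So r6c2=5.
Step 16. [r1c3∈{1,2,7}] col 3 places 7 nowhere but r1c3. So r1c3=7.
Step 17. [r1c2∈{2,9}] r1c2 is the only open cell in row 1 admitting 2. So r1c2=2.
Step 18. [r7c1∈{3,5}] r7c1 is the only open cell in col 1 admitting 5. So r7c1=5.
Step 19. [r9c3∈{3}] nothing but 3 survives at r9c3 ⇒ r9c3=3.
Step 20. [r8c5∈{1,4}] row 8 places 1 nowhere but r8c5 ⇒ r8c5=1.
Step 21. [r1c8∈{8}] r1c8 has the single candidate 8. So r1c8=8.
Step 22. [r1c6∈{9}] nothing but 9 survives at r1c6. So r1c6=9.
Step 23. [r9c4∈{5,6}] 5 has one home in row 9: r9c4. So r9c4=5.
Step 24. [r1c1∈{1}] r1c1 is down to just 1. So r1c1=1.
Step 25. [r3c3∈{5,6}] in row 3, 5 fits only at r3c3 ⇒ r3c3=5.
Step 26. [r4c5∈{4}] r4c5 is down to just 4 ⇒ r4c5=4.
Step 27. [r6c1∈{3}] nothing but 3 survives at r6c1 ⇒ r6c1=3.
Step 28. [r6c3∈{1}] nothing but 1 survives at r6c3, so r6c3=1.
Step 29. [r5c7∈{5}] nothing but 5 survives at r5c7, so r5c7=5.
Step 30. [r4c4∈{6}] only 6 remains possible at r4c4 ⇒ r4c4=6.
Step 31. [r7c7∈{8}] only 8 remains possible at r7c7 ⇒ r7c7=8.
Step 32. [r9c5∈{7}] r9c5 has the single candidate 7. So r9c5=7.
Step 33. [r5c2∈{4}] only 4 remains possible at r5c2 ⇒ r5c2=4.
Step 34. [r3c2∈{9}] only 9 remains possible at r3c2, so r3c2=9.
Step 35. [r7c4∈{3}] r7c4 is down to just 3. So r7c4=3.
Step 36. [r3c8∈{6}] r3c8 is down to just 6. So r3c8=6.
Step 37. [r5c3∈{2}] r5c3's peers cover all but 2, so r5c3=2.
Step 38. [r7c6∈{2}] r7c6 is down to just 2 ⇒ r7c6=2.
Step 39. [r6c4∈{9}] r6c4 has the single candidate 9 ⇒ r6c4=9.
Step 40. [r9c9∈{9}] only 9 remains possible at r9c9 ⇒ r9c9=9.
Step 41. [r1c7∈{3}] nothing but 3 survives at r1c7 ⇒ r1c7=3.
Step 42. [r4c9∈{2}] only 2 remains possible at r4c9, so r4c9=2.
Step 43. [r2c3∈{6}] only 6 remains possible at r2c3, so r2c3=6.
Step 44. [r9c8∈{1}] nothing but 1 survives at r9c8. So r9c8=1.
Step 45. [r4c2∈{7}] r4c2's peers cover all but 7. So r4c2=7.
Step 46. [r8c6∈{4}] only 4 remains possible at r8c6 ⇒ r8c6=4.
Step 47. [r2c1∈{8}] only 8 remains possible at r2c1. So r2c1=8.
Step 48. [r6c6∈{8}] only 8 remains possible at r6c6 ⇒ r6c6=8.
Step 49. [r9c6∈{6}] r9c6's peers cover all but 6, so r9c6=6.
Step 50. [r2c9∈{4}] only 4 remains possible at r2c9, so r2c9=4.

Answer: 1 2 7 4 6 9 3 8 5 / 8 3 6 7 5 1 9 2 4 / 4 9 5 2 8 3 7 6 1 / 9 7 8 6 4 5 1 3 2 / 6 4 2 1 3 7 5 9 8 / 3 5 1 9 2 8 6 4 7 / 5 1 4 3 9 2 8 7 6 / 7 6 9 8 1 4 2 5 3 / 2 8 3 5 7 6 4 1 9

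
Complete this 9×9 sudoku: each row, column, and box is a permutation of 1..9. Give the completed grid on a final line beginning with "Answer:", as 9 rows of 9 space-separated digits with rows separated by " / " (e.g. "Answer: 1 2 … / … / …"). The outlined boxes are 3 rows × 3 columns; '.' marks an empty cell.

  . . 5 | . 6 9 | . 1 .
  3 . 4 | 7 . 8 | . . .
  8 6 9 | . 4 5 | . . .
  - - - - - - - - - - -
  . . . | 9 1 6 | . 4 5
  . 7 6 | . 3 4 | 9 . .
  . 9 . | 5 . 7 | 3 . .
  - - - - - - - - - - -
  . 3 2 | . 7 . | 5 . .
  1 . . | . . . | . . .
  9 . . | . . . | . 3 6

Step 1. [r2c5∈{2}] r2c5 has the single candidate 2 ⇒ r2c5=2.
Step 2. [r9c7∈{1,2,4,7,8}] r9c7 is the only open cell in col 7 admitting 1, so r9c7=1.
Step 3. [r6c5∈{8}] r6c5's peers cover all but 8, so r6c5=8.
Step 4. [r4c7∈{2,7,8}] row 4 places 7 nowhere but r4c7. So r4c7=7.
Step 5. [r3c7∈{2}] r3c7 is down to just 2 ⇒ r3c7=2.
Step 6. [r5c4∈{2}] r5c4's peers cover all but 2 ⇒ r5c4=2.
Step 7. [r8c4∈{3,4,6,8}] 6 has one home in row 8: r8c4 ⇒ r8c4=6.
Step 8. [r2c9∈{9}] r2c9 is down to just 9, so r2c9=9.
Step 9. [r4c1∈{2}] nothing but 2 survives at r4c1, so r4c1=2.
Step 10. [r5c8∈{8}] only 8 remains possible at r5c8. So r5c8=8.
Step 11. [r4c2∈{8}] r4c2 has the single candidate 8 ⇒ r4c2=8.
Step 12. [r3c8∈{7}] nothing but 7 survives at r3c8. So r3c8=7.
Step 13. [r8c9∈{2,4,7,8}] across col 9, 7 lands solely at r8c9. So r8c9=7.
Step 14. [r8c8∈{2,9}] box 9 places 2 nowhere but r8c8 ⇒ r8c8=2.
Step 15. [r1c4∈{3}] only 3 remains possible at r1c4 ⇒ r1c4=3.
Step 16. [r9c5∈{5}] r9c5 is down to just 5, so r9c5=5.
Step 17. [r9c2∈{4}] only 4 remains possible at r9c2. So r9c2=4.
Step 18. [r8c7∈{4,8}] r8c7 is the only open cell in row 8 admitting 4. So r8c7=4.
Step 19. [r7c4∈{1,4,8}] 4 has one home in row 7: r7c4, so r7c4=4.
Step 20. [r9c3∈{7,8}] 7 has one home in row 9: r9c3, so r9c3=7.
Step 21. [r2c8∈{5,6}] row 2 places 5 nowhere but r2c8 ⇒ r2c8=5.
Step 22. [r6c9∈{1,2}] across row 6, 2 lands solely at r6c9 ⇒ r6c9=2.
Step 23. [r7c9∈{8}] r7c9's peers cover all but 8. So r7c9=8.
Step 24. [r5c9∈{1}] nothing but 1 survives at r5c9 ⇒ r5c9=1.
Step 25. [r2c2∈{1}] r2c2's peers cover all but 1. So r2c2=1.
Step 26. [r1c7∈{8}] r1c7's peers cover all but 8 ⇒ r1c7=8.
Step 27. [r9c6∈{2}] r9c6 is down to just 2, so r9c6=2.
Step 28. [r6c1∈{4}] r6c1's peers cover all but 4. So r6c1=4.
Step 29. [r1c1∈{7}] only 7 remains possible at r1c1, so r1c1=7.
Step 30. [r8c6∈{3}] r8c6 has the single candidate 3. So r8c6=3.
Step 31. [r9c4∈{8}] only 8 remains possible at r9c4. So r9c4=8.
Step 32. [r7c1∈{6}] r7c1 is down to just 6, so r7c1=6.
Step 33. [r7c6∈{1}] nothing but 1 survives at r7c6, so r7c6=1.
Step 34. [r8c2∈{5}] r8c2's peers cover all but 5, so r8c2=5.
Step 35. [r6c3∈{1}] r6c3 is down to just 1. So r6c3=1.
Step 36. [r7c8∈{9}] only 9 remains possible at r7c8, so r7c8=9.
Step 37. [r5c1∈{5}] r5c1's peers cover all but 5, so r5c1=5.
Step 38. [r1c2∈{2}] r1c2 is down to just 2, so r1c2=2.
Step 39. [r6c8∈{6}] nothing but 6 survives at r6c8, so r6c8=6.
Step 40. [r3c4∈{1}] r3c4 has the single candidate 1, so r3c4=1.
Step 41. [r8c3∈{8}] r8c3 has the single candidate 8. So r8c3=8.
Step 42. [r4c3∈{3}] r4c3 is down to just 3, so r4c3=3.
Step 43. [r3c9∈{3}] r3c9 has the single candidate 3. So r3c9=3.
Step 44. [r2c7∈{6}] r2c7 is down to just 6. So r2c7=6.
Step 45. [r8c5∈{9}] r8c5 has the single candidate 9 ⇒ r8c5=9.
Step 46. [r1c9∈{4}] nothing but 4 survives at r1c9. So r1c9=4.

Answer: 7 2 5 3 6 9 8 1 4 / 3 1 4 7 2 8 6 5 9 / 8 6 9 1 4 5 2 7 3 / 2 8 3 9 1 6 7 4 5 / 5 7 6 2 3 4 9 8 1 / 4 9 1 5 8 7 3 6 2 / 6 3 2 4 7 1 5 9 8 / 1 5 8 6 9 3 4 2 7 / 9 4 7 8 5 2 1 3 6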